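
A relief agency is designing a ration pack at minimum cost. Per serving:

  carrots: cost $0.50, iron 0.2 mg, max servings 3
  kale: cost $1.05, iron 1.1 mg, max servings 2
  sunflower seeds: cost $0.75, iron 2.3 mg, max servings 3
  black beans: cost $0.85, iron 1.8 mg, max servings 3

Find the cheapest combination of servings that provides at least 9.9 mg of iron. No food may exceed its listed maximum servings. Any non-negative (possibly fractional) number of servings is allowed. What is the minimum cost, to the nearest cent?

Cost per mg of iron: sunflower seeds $0.3261, black beans $0.4722, kale $0.9545, carrots $2.5000.
Take 3 servings of sunflower seeds: +6.9 mg iron for $2.25 (total $2.25, still need 3.0 mg).
Take 1.667 servings of black beans: +3.0 mg iron for $1.42 (total $3.67, still need 0.0 mg).
Filling from the cheapest source first is optimal under one linear minimum: $3.67.

$3.67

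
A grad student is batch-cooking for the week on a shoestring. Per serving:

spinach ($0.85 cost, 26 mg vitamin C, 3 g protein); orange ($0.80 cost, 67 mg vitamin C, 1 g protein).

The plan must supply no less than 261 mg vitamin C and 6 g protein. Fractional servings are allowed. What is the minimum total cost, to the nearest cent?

$3.55

For a min-cost LP with two ≥-constraints, a basic feasible solution has at most two positive variables.
spinach only: max(261/26, 6/3) = 10.04 servings → $8.53.
orange only: max(261/67, 6/1) = 6 servings → $4.80.
spinach + orange with both tight: 0.8057 servings and 3.583 servings → $3.55.
Cheapest feasible corner: $3.55.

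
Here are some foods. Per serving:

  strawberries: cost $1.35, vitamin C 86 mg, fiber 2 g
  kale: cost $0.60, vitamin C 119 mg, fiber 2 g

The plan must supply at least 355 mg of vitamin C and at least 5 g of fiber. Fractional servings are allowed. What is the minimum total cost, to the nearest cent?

Two binding constraints pin down two serving amounts, so the optimal mix uses at most two foods. The candidates are each food alone (scaled to the tighter of vitamin C/fiber) and each pair with both constraints tight.
strawberries only: max(355/86, 5/2) = 4.128 servings → $5.57.
kale only: max(355/119, 5/2) = 2.983 servings → $1.79.
strawberries + kale: the both-tight solution has a negative serving — not a feasible corner.
Cheapest feasible corner: $1.79.

$1.79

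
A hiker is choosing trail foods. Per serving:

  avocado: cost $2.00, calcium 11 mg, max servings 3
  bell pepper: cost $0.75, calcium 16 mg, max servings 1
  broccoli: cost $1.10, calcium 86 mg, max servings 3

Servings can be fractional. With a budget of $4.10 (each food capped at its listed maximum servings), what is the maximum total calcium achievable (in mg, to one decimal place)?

Calcium per dollar: broccoli 78.18, bell pepper 21.33, avocado 5.5.
Take 3 servings of broccoli: spends $3.30, +258.0 mg calcium (running total 258.0 mg).
Take 1 serving of bell pepper: spends $0.75, +16.0 mg calcium (running total 274.0 mg).
Take 0.025 servings of avocado: spends $0.05, +0.3 mg calcium (running total 274.3 mg).
Filling greedily by calcium-per-dollar is optimal for one linear limit, giving 274.3 mg.

274.3 mg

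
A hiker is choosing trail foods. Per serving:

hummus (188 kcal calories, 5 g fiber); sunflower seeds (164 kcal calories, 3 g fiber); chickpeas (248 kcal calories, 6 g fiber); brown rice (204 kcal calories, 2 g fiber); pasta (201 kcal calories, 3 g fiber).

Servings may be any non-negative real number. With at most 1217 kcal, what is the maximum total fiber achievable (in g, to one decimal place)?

Fiber per kcal: hummus 0.0266, chickpeas 0.02419, sunflower seeds 0.01829, pasta 0.01493, brown rice 0.009804.
With no serving limits, spend the whole calories allowance on hummus: 1217 kcal / 188 kcal × 5 g = 32.4 g.

32.4 g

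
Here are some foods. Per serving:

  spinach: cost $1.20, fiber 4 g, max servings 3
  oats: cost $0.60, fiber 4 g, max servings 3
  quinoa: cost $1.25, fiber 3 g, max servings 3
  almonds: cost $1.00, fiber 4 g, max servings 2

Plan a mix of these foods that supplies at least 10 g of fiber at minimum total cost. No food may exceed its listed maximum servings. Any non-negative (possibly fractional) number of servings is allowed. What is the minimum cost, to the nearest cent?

Cost per g of fiber: oats $0.1500, almonds $0.2500, spinach $0.3000, quinoa $0.4167.
Take 2.5 servings of oats: +10.0 g fiber for $1.50 (total $1.50, still need 0.0 g).
Filling from the cheapest source first is optimal under one linear minimum: $1.50.

$1.50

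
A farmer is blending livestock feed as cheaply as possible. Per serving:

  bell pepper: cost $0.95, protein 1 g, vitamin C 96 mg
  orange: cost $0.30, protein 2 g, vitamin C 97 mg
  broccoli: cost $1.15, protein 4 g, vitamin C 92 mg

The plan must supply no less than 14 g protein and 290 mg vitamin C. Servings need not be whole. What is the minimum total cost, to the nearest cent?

$2.10

The cheapest plan sits at a corner of the feasible region — with two constraints it uses at most two foods.
bell pepper only: max(14/1, 290/96) = 14 servings → $13.30.
orange only: max(14/2, 290/97) = 7 servings → $2.10.
broccoli only: max(14/4, 290/92) = 3.5 servings → $4.03.
bell pepper + orange with both targets exact would need a negative amount; discard.
bell pepper + broccoli: intersection lies outside the first quadrant.
orange + broccoli with both targets exact would need a negative amount; discard.
The minimum over all feasible corners is $2.10.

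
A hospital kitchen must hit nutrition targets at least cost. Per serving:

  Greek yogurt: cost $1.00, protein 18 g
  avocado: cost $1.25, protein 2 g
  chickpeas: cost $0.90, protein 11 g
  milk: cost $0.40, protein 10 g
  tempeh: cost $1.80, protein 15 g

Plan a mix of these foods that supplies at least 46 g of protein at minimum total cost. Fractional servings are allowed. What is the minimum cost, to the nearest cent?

Cost per g of protein: milk $0.0400, Greek yogurt $0.0556, chickpeas $0.0818, tempeh $0.1200, avocado $0.6250.
With no serving limits, use only milk: 46 g / 10 g = 4.6 servings × $0.40 = $1.84.

$1.84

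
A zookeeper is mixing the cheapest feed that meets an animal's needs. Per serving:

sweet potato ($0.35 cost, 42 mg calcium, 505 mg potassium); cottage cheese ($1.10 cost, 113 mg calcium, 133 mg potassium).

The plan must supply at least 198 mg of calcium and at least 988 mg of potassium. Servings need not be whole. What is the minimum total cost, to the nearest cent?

The cheapest plan sits at a corner of the feasible region — with two constraints it uses at most two foods.
sweet potato only: max(198/42, 988/505) = 4.714 servings → $1.65.
cottage cheese only: max(198/113, 988/133) = 7.429 servings → $8.17.
sweet potato + cottage cheese with both tight: 1.657 servings and 1.136 servings → $1.83.
Cheapest feasible corner: $1.65.

$1.65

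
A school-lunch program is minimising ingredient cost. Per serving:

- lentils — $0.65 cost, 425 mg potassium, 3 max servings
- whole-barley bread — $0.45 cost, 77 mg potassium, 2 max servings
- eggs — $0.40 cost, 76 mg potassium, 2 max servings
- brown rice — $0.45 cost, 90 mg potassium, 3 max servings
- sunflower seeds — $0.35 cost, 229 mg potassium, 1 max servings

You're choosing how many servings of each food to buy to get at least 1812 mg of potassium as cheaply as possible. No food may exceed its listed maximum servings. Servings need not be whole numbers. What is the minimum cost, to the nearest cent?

$3.85

Cost per mg of potassium: sunflower seeds $0.0015, lentils $0.0015, brown rice $0.0050, eggs $0.0053, whole-barley bread $0.0058.
Take 1 serving of sunflower seeds: +229.0 mg potassium for $0.35 (total $0.35, still need 1583.0 mg).
Take 3 servings of lentils: +1275.0 mg potassium for $1.95 (total $2.30, still need 308.0 mg).
Take 3 servings of brown rice: +270.0 mg potassium for $1.35 (total $3.65, still need 38.0 mg).
Take 0.5 servings of eggs: +38.0 mg potassium for $0.20 (total $3.85, still need 0.0 mg).
Greedy by cheapest-per-mg is optimal for a single linear constraint, so the minimum cost is $3.85.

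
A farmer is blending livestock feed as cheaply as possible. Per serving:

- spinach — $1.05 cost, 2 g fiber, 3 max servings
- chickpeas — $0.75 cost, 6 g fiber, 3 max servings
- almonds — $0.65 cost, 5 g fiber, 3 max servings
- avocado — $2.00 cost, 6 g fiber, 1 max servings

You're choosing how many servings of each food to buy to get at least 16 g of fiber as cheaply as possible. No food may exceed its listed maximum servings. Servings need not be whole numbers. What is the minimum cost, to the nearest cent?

Cost per g of fiber: chickpeas $0.1250, almonds $0.1300, avocado $0.3333, spinach $0.5250.
Take 2.667 servings of chickpeas: +16.0 g fiber for $2.00 (total $2.00, still need 0.0 g).
Greedy by cheapest-per-g is optimal for a single linear constraint, so the minimum cost is $2.00.

$2.00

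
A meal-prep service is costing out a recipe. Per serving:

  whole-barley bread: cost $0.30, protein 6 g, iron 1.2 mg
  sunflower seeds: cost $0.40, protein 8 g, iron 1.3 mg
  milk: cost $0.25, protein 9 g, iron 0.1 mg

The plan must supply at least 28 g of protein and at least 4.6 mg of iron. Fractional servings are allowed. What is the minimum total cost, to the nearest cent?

$1.28

Compare the cost at each extreme point of the feasible region.
whole-barley bread only: max(28/6, 4.6/1.2) = 4.667 servings → $1.40.
sunflower seeds only: max(28/8, 4.6/1.3) = 3.538 servings → $1.42.
milk only: max(28/9, 4.6/0.1) = 46 servings → $11.50.
whole-barley bread + sunflower seeds with both tight: 0.2222 servings and 3.333 servings → $1.40.
whole-barley bread + milk with both tight: 3.784 servings and 0.5882 servings → $1.28.
sunflower seeds + milk: intersection lies outside the first quadrant.
So the least-cost plan costs $1.28.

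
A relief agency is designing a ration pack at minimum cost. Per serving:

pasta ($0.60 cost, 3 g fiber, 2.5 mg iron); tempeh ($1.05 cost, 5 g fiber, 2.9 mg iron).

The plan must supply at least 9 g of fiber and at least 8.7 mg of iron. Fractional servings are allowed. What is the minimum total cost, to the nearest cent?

pasta only: max(9/3, 8.7/2.5) = 3.48 servings → $2.09.
tempeh only: max(9/5, 8.7/2.9) = 3 servings → $3.15.
pasta + tempeh with both targets exact would need a negative amount; discard.
So the least-cost plan costs $2.09.

$2.09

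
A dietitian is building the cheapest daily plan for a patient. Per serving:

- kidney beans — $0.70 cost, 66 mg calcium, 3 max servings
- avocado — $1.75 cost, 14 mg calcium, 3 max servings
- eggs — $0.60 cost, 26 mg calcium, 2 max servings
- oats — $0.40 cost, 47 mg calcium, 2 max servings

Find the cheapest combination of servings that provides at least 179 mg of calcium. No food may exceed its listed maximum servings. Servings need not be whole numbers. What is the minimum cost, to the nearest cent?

Cost per mg of calcium: oats $0.0085, kidney beans $0.0106, eggs $0.0231, avocado $0.1250.
Take 2 servings of oats: +94.0 mg calcium for $0.80 (total $0.80, still need 85.0 mg).
Take 1.288 servings of kidney beans: +85.0 mg calcium for $0.90 (total $1.70, still need 0.0 mg).
Greedy by cheapest-per-mg is optimal for a single linear constraint, so the minimum cost is $1.70.

$1.70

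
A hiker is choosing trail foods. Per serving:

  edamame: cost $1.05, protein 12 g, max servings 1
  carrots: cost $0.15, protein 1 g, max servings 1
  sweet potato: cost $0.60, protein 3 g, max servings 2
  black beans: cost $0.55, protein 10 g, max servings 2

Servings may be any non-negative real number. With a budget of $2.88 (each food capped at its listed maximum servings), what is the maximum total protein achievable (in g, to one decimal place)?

Protein per dollar: black beans 18.18, edamame 11.43, carrots 6.667, sweet potato 5.
Take 2 servings of black beans: spends $1.10, +20.0 g protein (running total 20.0 g).
Take 1 serving of edamame: spends $1.05, +12.0 g protein (running total 32.0 g).
Take 1 serving of carrots: spends $0.15, +1.0 g protein (running total 33.0 g).
Take 0.9667 servings of sweet potato: spends $0.58, +2.9 g protein (running total 35.9 g).
Greedy by best ratio exhausts the cost allowance optimally: 35.9 g.

35.9 g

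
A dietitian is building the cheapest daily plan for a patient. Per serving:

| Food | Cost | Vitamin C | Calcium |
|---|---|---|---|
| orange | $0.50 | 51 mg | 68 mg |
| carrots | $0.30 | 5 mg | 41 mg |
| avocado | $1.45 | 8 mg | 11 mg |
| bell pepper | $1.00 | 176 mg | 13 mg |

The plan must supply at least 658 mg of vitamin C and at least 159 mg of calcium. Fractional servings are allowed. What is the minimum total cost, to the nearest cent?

The cheapest plan sits at a corner of the feasible region — with two constraints it uses at most two foods.
orange only: max(658/51, 159/68) = 12.9 servings → $6.45.
carrots only: max(658/5, 159/41) = 131.6 servings → $39.48.
avocado only: max(658/8, 159/11) = 82.25 servings → $119.26.
bell pepper only: max(658/176, 159/13) = 12.23 servings → $12.23.
orange + carrots: the both-tight solution has a negative serving — not a feasible corner.
orange + avocado: intersection lies outside the first quadrant.
orange + bell pepper with both tight: 1.719 servings and 3.241 servings → $4.10.
carrots + avocado: intersection lies outside the first quadrant.
carrots + bell pepper with both tight: 2.717 servings and 3.661 servings → $4.48.
avocado + bell pepper with both tight: 10.61 servings and 3.257 servings → $18.64.
The minimum over all feasible corners is $4.10.

$4.10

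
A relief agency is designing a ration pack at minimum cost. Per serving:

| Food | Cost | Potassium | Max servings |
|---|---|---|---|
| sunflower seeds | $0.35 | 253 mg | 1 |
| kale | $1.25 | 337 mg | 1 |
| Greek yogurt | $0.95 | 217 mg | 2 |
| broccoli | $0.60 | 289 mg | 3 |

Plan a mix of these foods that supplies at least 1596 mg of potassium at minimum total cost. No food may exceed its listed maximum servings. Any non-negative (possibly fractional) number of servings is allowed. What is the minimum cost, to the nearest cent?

Cost per mg of potassium: sunflower seeds $0.0014, broccoli $0.0021, kale $0.0037, Greek yogurt $0.0044.
Take 1 serving of sunflower seeds: +253.0 mg potassium for $0.35 (total $0.35, still need 1343.0 mg).
Take 3 servings of broccoli: +867.0 mg potassium for $1.80 (total $2.15, still need 476.0 mg).
Take 1 serving of kale: +337.0 mg potassium for $1.25 (total $3.40, still need 139.0 mg).
Take 0.6406 servings of Greek yogurt: +139.0 mg potassium for $0.61 (total $4.01, still need 0.0 mg).
Greedy by cheapest-per-mg is optimal for a single linear constraint, so the minimum cost is $4.01.

$4.01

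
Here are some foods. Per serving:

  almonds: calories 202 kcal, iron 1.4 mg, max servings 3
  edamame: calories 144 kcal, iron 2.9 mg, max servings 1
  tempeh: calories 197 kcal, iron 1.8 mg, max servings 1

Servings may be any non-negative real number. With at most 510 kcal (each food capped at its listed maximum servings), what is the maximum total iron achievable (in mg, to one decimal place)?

Iron per kcal: edamame 0.02014, tempeh 0.009137, almonds 0.006931.
Take 1 serving of edamame: uses 144 kcal, +2.9 mg iron (running total 2.9 mg).
Take 1 serving of tempeh: uses 197 kcal, +1.8 mg iron (running total 4.7 mg).
Take 0.8366 servings of almonds: uses 169 kcal, +1.2 mg iron (running total 5.9 mg).
Greedy by best ratio exhausts the calories allowance optimally: 5.9 mg.

5.9 mg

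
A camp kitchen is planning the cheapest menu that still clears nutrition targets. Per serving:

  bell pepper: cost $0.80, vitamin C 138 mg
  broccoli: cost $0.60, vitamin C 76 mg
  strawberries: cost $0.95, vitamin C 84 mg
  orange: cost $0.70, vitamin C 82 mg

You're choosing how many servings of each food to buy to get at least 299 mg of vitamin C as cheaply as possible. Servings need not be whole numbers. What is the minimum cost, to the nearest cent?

Cost per mg of vitamin C: bell pepper $0.0058, broccoli $0.0079, orange $0.0085, strawberries $0.0113.
With no serving limits, use only bell pepper: 299 mg / 138 mg = 2.167 servings × $0.80 = $1.73.

$1.73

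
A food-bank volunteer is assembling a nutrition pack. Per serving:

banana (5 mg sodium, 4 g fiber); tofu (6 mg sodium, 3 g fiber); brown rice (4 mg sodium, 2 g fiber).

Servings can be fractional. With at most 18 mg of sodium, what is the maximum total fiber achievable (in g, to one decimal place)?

14.4 g

Fiber per mg sodium: banana 0.8, tofu 0.5, brown rice 0.5.
With no serving limits, spend the whole sodium allowance on banana: 18 mg / 5 mg × 4 g = 14.4 g.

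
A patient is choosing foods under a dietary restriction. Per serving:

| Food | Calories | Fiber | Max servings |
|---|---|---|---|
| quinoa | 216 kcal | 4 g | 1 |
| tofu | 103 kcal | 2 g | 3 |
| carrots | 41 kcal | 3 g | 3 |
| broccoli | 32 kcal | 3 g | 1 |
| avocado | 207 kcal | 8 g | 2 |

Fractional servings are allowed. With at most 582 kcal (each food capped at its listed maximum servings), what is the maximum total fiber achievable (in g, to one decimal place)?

Fiber per kcal: broccoli 0.09375, carrots 0.07317, avocado 0.03865, tofu 0.01942, quinoa 0.01852.
Take 1 serving of broccoli: uses 32 kcal, +3.0 g fiber (running total 3.0 g).
Take 3 servings of carrots: uses 123 kcal, +9.0 g fiber (running total 12.0 g).
Take 2 servings of avocado: uses 414 kcal, +16.0 g fiber (running total 28.0 g).
Take 0.1262 servings of tofu: uses 13 kcal, +0.3 g fiber (running total 28.3 g).
Greedy by best ratio exhausts the calories allowance optimally: 28.3 g.

28.3 g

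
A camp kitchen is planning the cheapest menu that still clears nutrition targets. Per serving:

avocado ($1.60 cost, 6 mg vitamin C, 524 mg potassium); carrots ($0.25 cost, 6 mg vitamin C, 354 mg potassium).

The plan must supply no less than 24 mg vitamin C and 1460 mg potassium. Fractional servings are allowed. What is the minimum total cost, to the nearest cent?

$1.03

avocado only: max(24/6, 1460/524) = 4 servings → $6.40.
carrots only: max(24/6, 1460/354) = 4.124 servings → $1.03.
avocado + carrots with both tight: 0.2588 servings and 3.741 servings → $1.35.
The minimum over all feasible corners is $1.03.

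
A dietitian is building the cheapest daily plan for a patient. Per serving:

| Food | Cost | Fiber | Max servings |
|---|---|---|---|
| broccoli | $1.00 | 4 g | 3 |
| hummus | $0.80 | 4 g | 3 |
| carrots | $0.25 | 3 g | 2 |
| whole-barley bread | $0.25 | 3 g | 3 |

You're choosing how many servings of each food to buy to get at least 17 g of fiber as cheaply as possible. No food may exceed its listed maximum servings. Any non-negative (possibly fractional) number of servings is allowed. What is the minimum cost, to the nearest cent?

$1.65

Cost per g of fiber: carrots $0.0833, whole-barley bread $0.0833, hummus $0.2000, broccoli $0.2500.
Take 2 servings of carrots: +6.0 g fiber for $0.50 (total $0.50, still need 11.0 g).
Take 3 servings of whole-barley bread: +9.0 g fiber for $0.75 (total $1.25, still need 2.0 g).
Take 0.5 servings of hummus: +2.0 g fiber for $0.40 (total $1.65, still need 0.0 g).
Greedy by cheapest-per-g is optimal for a single linear constraint, so the minimum cost is $1.65.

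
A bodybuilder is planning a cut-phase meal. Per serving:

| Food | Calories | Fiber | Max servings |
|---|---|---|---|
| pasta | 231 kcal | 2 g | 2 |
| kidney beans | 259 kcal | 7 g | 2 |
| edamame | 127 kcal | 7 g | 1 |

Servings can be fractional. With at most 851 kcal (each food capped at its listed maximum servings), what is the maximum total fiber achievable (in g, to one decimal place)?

22.8 g

Fiber per kcal: edamame 0.05512, kidney beans 0.02703, pasta 0.008658.
Take 1 serving of edamame: uses 127 kcal, +7.0 g fiber (running total 7.0 g).
Take 2 servings of kidney beans: uses 518 kcal, +14.0 g fiber (running total 21.0 g).
Take 0.8918 servings of pasta: uses 206 kcal, +1.8 g fiber (running total 22.8 g).
Greedy by best ratio exhausts the calories allowance optimally: 22.8 g.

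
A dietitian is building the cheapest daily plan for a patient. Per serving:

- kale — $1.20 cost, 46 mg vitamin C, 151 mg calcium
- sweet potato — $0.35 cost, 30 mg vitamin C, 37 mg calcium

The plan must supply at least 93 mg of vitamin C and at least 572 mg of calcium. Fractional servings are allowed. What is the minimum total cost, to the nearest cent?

kale only: max(93/46, 572/151) = 3.788 servings → $4.55.
sweet potato only: max(93/30, 572/37) = 15.46 servings → $5.41.
kale + sweet potato: intersection lies outside the first quadrant.
So the least-cost plan costs $4.55.

$4.55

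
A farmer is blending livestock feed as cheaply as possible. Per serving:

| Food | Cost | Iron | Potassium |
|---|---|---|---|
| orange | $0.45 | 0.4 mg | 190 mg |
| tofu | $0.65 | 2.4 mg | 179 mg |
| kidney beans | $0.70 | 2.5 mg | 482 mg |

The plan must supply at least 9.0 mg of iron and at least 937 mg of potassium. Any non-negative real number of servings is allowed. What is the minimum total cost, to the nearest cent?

For a min-cost LP with two ≥-constraints, a basic feasible solution has at most two positive variables.
orange only: max(9.0/0.4, 937/190) = 22.5 servings → $10.12.
tofu only: max(9.0/2.4, 937/179) = 5.235 servings → $3.40.
kidney beans only: max(9.0/2.5, 937/482) = 3.6 servings → $2.52.
orange + tofu with both tight: 1.659 servings and 3.473 servings → $3.00.
orange + kidney beans: the both-tight solution has a negative serving — not a feasible corner.
tofu + kidney beans with both tight: 2.813 servings and 0.8992 servings → $2.46.
Cheapest feasible corner: $2.46.

$2.46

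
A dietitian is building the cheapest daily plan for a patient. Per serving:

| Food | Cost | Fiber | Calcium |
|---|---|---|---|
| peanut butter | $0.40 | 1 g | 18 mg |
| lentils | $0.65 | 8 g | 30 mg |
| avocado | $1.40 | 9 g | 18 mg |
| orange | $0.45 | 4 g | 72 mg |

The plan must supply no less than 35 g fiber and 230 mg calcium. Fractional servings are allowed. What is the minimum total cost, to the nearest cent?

$3.06

peanut butter only: max(35/1, 230/18) = 35 servings → $14.00.
lentils only: max(35/8, 230/30) = 7.667 servings → $4.98.
avocado only: max(35/9, 230/18) = 12.78 servings → $17.89.
orange only: max(35/4, 230/72) = 8.75 servings → $3.94.
peanut butter + lentils with both tight: 6.93 servings and 3.509 servings → $5.05.
peanut butter + avocado with both tight: 10 servings and 2.778 servings → $7.89.
peanut butter + orange (both tight): parallel constraints — no distinct corner.
lentils + avocado: intersection lies outside the first quadrant.
lentils + orange with both tight: 3.509 servings and 1.732 servings → $3.06.
avocado + orange with both tight: 2.778 servings and 2.5 servings → $5.01.
Cheapest feasible corner: $3.06.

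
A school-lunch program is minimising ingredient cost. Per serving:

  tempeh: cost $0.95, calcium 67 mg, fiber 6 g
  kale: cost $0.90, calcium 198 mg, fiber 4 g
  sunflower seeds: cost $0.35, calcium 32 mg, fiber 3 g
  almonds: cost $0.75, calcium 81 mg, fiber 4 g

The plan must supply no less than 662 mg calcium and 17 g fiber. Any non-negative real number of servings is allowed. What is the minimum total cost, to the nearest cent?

$3.32

Check every corner: each single food scaled to meet both minima, and each pair solved so both constraints bind.
tempeh only: max(662/67, 17/6) = 9.881 servings → $9.39.
kale only: max(662/198, 17/4) = 4.25 servings → $3.83.
sunflower seeds only: max(662/32, 17/3) = 20.69 servings → $7.24.
almonds only: max(662/81, 17/4) = 8.173 servings → $6.13.
tempeh + kale with both tight: 0.7804 servings and 3.079 servings → $3.51.
tempeh + sunflower seeds with both targets exact would need a negative amount; discard.
tempeh + almonds with both targets exact would need a negative amount; discard.
kale + sunflower seeds with both tight: 3.094 servings and 1.541 servings → $3.32.
kale + almonds with both tight: 2.716 servings and 1.534 servings → $3.59.
sunflower seeds + almonds: intersection lies outside the first quadrant.
So the least-cost plan costs $3.32.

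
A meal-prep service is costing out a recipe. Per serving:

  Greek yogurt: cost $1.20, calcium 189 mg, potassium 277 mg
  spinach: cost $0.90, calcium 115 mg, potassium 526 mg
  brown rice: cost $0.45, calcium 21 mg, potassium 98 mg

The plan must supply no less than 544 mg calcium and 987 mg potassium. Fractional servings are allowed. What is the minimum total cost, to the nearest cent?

$3.54

Compare the cost at each extreme point of the feasible region.
Greek yogurt only: max(544/189, 987/277) = 3.563 servings → $4.28.
spinach only: max(544/115, 987/526) = 4.73 servings → $4.26.
brown rice only: max(544/21, 987/98) = 25.9 servings → $11.66.
Greek yogurt + spinach with both tight: 2.555 servings and 0.5307 servings → $3.54.
Greek yogurt + brown rice with both tight: 2.565 servings and 2.822 servings → $4.35.
spinach + brown rice: intersection lies outside the first quadrant.
Cheapest feasible corner: $3.54.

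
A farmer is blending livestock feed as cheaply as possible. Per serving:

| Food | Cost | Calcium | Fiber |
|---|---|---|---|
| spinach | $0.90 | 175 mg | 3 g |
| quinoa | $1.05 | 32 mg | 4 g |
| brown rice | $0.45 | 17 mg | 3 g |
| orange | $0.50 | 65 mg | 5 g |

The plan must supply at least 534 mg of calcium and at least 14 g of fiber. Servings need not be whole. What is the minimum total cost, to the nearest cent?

$2.95

At the optimum either one food covers both requirements or two foods hit both targets exactly; no other combination can be cheaper.
spinach only: max(534/175, 14/3) = 4.667 servings → $4.20.
quinoa only: max(534/32, 14/4) = 16.69 servings → $17.52.
brown rice only: max(534/17, 14/3) = 31.41 servings → $14.14.
orange only: max(534/65, 14/5) = 8.215 servings → $4.11.
spinach + quinoa with both tight: 2.795 servings and 1.404 servings → $3.99.
spinach + brown rice with both tight: 2.878 servings and 1.789 servings → $3.39.
spinach + orange with both tight: 2.588 servings and 1.247 servings → $2.95.
quinoa + brown rice with both targets exact would need a negative amount; discard.
quinoa + orange: the both-tight solution has a negative serving — not a feasible corner.
brown rice + orange: the both-tight solution has a negative serving — not a feasible corner.
Cheapest feasible corner: $2.95.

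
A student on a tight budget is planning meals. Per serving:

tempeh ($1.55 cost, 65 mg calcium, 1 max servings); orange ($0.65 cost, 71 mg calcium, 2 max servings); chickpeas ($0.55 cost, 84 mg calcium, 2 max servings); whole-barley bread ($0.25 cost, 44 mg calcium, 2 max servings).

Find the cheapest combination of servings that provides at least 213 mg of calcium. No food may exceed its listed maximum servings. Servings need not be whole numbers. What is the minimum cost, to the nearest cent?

$1.32

Cost per mg of calcium: whole-barley bread $0.0057, chickpeas $0.0065, orange $0.0092, tempeh $0.0238.
Take 2 servings of whole-barley bread: +88.0 mg calcium for $0.50 (total $0.50, still need 125.0 mg).
Take 1.488 servings of chickpeas: +125.0 mg calcium for $0.82 (total $1.32, still need 0.0 mg).
Filling from the cheapest source first is optimal under one linear minimum: $1.32.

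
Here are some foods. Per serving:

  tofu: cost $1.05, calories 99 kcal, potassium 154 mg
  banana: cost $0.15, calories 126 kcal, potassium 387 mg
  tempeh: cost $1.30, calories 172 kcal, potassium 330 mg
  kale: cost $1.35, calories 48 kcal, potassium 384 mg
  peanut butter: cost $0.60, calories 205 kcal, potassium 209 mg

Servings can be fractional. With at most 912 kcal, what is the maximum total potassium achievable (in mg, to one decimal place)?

7296.0 mg

Potassium per kcal: kale 8, banana 3.071, tempeh 1.919, tofu 1.556, peanut butter 1.02.
With no serving limits, spend the whole calories allowance on kale: 912 kcal / 48 kcal × 384 mg = 7296.0 mg.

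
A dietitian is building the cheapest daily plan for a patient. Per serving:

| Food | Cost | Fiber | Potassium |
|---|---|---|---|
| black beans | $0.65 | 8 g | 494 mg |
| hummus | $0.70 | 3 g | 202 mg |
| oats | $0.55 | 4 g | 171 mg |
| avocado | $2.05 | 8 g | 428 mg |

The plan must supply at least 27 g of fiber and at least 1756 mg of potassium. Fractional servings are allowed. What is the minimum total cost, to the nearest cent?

This is a tiny linear program; its minimum lies at a vertex of the feasible set. List the vertices and price them.
black beans only: max(27/8, 1756/494) = 3.555 servings → $2.31.
hummus only: max(27/3, 1756/202) = 9 servings → $6.30.
oats only: max(27/4, 1756/171) = 10.27 servings → $5.65.
avocado only: max(27/8, 1756/428) = 4.103 servings → $8.41.
black beans + hummus with both tight: 1.388 servings and 5.299 servings → $4.61.
black beans + oats: intersection lies outside the first quadrant.
black beans + avocado with both targets exact would need a negative amount; discard.
hummus + oats with both tight: 8.159 servings and 0.6305 servings → $6.06.
hummus + avocado with both tight: 7.506 servings and 0.5602 servings → $6.40.
oats + avocado with both targets exact would need a negative amount; discard.
So the least-cost plan costs $2.31.

$2.31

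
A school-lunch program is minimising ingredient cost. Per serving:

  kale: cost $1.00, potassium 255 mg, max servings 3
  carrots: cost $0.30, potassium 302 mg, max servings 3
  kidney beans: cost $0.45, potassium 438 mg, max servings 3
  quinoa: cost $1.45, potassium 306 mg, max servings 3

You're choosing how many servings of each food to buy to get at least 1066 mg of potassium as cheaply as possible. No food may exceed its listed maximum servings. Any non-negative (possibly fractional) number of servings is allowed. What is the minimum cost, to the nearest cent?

Cost per mg of potassium: carrots $0.0010, kidney beans $0.0010, kale $0.0039, quinoa $0.0047.
Take 3 servings of carrots: +906.0 mg potassium for $0.90 (total $0.90, still need 160.0 mg).
Take 0.3653 servings of kidney beans: +160.0 mg potassium for $0.16 (total $1.06, still need 0.0 mg).
Filling from the cheapest source first is optimal under one linear minimum: $1.06.

$1.06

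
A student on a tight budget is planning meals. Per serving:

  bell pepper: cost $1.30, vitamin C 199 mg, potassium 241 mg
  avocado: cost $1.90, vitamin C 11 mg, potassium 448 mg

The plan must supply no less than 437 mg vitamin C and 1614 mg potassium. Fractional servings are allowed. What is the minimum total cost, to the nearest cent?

$7.42

A basic optimal solution has at most two foods positive. Try each food alone and each pair with both targets met exactly.
bell pepper only: max(437/199, 1614/241) = 6.697 servings → $8.71.
avocado only: max(437/11, 1614/448) = 39.73 servings → $75.48.
bell pepper + avocado with both tight: 2.058 servings and 2.496 servings → $7.42.
Cheapest feasible corner: $7.42.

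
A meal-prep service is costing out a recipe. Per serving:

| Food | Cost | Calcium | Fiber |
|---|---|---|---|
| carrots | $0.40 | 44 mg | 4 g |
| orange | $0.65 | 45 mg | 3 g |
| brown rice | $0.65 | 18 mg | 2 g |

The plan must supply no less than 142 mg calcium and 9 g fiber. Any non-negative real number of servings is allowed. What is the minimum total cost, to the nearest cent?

$1.29

carrots only: max(142/44, 9/4) = 3.227 servings → $1.29.
orange only: max(142/45, 9/3) = 3.156 servings → $2.05.
brown rice only: max(142/18, 9/2) = 7.889 servings → $5.13.
carrots + orange: the both-tight solution has a negative serving — not a feasible corner.
carrots + brown rice: intersection lies outside the first quadrant.
orange + brown rice: the both-tight solution has a negative serving — not a feasible corner.
So the least-cost plan costs $1.29.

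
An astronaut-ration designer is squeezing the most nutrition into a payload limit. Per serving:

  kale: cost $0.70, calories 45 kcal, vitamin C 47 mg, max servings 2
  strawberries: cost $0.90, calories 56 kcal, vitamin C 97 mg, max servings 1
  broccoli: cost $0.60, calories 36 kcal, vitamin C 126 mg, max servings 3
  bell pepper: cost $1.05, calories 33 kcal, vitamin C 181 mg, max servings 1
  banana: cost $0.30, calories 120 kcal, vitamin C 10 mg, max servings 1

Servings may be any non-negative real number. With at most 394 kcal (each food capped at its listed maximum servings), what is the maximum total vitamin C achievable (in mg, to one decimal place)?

Vitamin C per kcal: bell pepper 5.485, broccoli 3.5, strawberries 1.732, kale 1.044, banana 0.08333.
Take 1 serving of bell pepper: uses 33 kcal, +181.0 mg vitamin C (running total 181.0 mg).
Take 3 servings of broccoli: uses 108 kcal, +378.0 mg vitamin C (running total 559.0 mg).
Take 1 serving of strawberries: uses 56 kcal, +97.0 mg vitamin C (running total 656.0 mg).
Take 2 servings of kale: uses 90 kcal, +94.0 mg vitamin C (running total 750.0 mg).
Take 0.8917 servings of banana: uses 107 kcal, +8.9 mg vitamin C (running total 758.9 mg).
Greedy by best ratio exhausts the calories allowance optimally: 758.9 mg.

758.9 mg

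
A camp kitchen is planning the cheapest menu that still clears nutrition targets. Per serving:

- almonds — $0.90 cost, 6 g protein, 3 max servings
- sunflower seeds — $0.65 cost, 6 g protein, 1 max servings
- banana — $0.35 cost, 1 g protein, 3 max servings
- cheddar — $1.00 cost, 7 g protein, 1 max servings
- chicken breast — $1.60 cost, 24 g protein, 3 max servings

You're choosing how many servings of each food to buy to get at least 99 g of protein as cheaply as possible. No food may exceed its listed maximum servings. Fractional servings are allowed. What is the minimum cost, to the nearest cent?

$8.55

Cost per g of protein: chicken breast $0.0667, sunflower seeds $0.1083, cheddar $0.1429, almonds $0.1500, banana $0.3500.
Take 3 servings of chicken breast: +72.0 g protein for $4.80 (total $4.80, still need 27.0 g).
Take 1 serving of sunflower seeds: +6.0 g protein for $0.65 (total $5.45, still need 21.0 g).
Take 1 serving of cheddar: +7.0 g protein for $1.00 (total $6.45, still need 14.0 g).
Take 2.333 servings of almonds: +14.0 g protein for $2.10 (total $8.55, still need 0.0 g).
Filling from the cheapest source first is optimal under one linear minimum: $8.55.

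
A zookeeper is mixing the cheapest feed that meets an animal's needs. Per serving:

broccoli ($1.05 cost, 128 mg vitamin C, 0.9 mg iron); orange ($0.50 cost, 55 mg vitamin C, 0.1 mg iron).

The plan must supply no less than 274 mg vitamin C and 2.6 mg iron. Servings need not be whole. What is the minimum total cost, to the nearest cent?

$3.03

Two binding constraints pin down two serving amounts, so the optimal mix uses at most two foods. The candidates are each food alone (scaled to the tighter of vitamin C/iron) and each pair with both constraints tight.
broccoli only: max(274/128, 2.6/0.9) = 2.889 servings → $3.03.
orange only: max(274/55, 2.6/0.1) = 26 servings → $13.00.
broccoli + orange with both targets exact would need a negative amount; discard.
The minimum over all feasible corners is $3.03.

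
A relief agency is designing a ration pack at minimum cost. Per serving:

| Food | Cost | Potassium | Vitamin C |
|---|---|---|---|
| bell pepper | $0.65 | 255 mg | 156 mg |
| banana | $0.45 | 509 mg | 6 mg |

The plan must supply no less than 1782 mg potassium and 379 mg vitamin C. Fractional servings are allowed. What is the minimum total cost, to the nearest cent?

At the optimum either one food covers both requirements or two foods hit both targets exactly; no other combination can be cheaper.
bell pepper only: max(1782/255, 379/156) = 6.988 servings → $4.54.
banana only: max(1782/509, 379/6) = 63.17 servings → $28.43.
bell pepper + banana with both tight: 2.34 servings and 2.329 servings → $2.57.
Cheapest feasible corner: $2.57.

$2.57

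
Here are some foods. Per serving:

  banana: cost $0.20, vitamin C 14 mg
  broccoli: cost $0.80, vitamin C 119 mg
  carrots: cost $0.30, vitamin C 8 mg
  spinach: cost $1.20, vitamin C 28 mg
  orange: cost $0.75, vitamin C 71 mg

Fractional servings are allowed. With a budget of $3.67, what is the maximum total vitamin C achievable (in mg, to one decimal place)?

545.9 mg

Vitamin C per dollar: broccoli 148.8, orange 94.67, banana 70, carrots 26.67, spinach 23.33.
With no serving limits, spend the whole cost allowance on broccoli: $3.67 / $0.80 × 119 mg = 545.9 mg.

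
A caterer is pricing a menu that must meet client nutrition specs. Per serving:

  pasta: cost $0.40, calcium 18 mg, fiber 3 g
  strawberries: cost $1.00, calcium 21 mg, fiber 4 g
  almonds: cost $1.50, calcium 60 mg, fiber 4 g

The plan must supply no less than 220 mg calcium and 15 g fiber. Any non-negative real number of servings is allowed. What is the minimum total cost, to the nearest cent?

The cheapest plan sits at a corner of the feasible region — with two constraints it uses at most two foods.
pasta only: max(220/18, 15/3) = 12.22 servings → $4.89.
strawberries only: max(220/21, 15/4) = 10.48 servings → $10.48.
almonds only: max(220/60, 15/4) = 3.75 servings → $5.62.
pasta + strawberries with both targets exact would need a negative amount; discard.
pasta + almonds with both tight: 0.1852 servings and 3.611 servings → $5.49.
strawberries + almonds with both tight: 0.1282 servings and 3.622 servings → $5.56.
Cheapest feasible corner: $4.89.

$4.89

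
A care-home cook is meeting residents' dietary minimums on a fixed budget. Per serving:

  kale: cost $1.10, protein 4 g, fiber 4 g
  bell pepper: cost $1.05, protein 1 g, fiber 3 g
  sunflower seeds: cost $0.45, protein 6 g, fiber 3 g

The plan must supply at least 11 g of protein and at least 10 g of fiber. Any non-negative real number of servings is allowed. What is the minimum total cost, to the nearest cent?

$1.50

Check every corner: each single food scaled to meet both minima, and each pair solved so both constraints bind.
kale only: max(11/4, 10/4) = 2.75 servings → $3.02.
bell pepper only: max(11/1, 10/3) = 11 servings → $11.55.
sunflower seeds only: max(11/6, 10/3) = 3.333 servings → $1.50.
kale + bell pepper: the both-tight solution has a negative serving — not a feasible corner.
kale + sunflower seeds with both tight: 2.25 servings and 0.3333 servings → $2.62.
bell pepper + sunflower seeds with both tight: 1.8 servings and 1.533 servings → $2.58.
So the least-cost plan costs $1.50.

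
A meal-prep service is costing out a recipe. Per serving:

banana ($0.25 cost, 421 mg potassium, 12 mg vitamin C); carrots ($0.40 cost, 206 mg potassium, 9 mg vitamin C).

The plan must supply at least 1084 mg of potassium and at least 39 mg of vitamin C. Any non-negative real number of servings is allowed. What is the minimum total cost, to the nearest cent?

For a min-cost LP with two ≥-constraints, a basic feasible solution has at most two positive variables.
banana only: max(1084/421, 39/12) = 3.25 servings → $0.81.
carrots only: max(1084/206, 39/9) = 5.262 servings → $2.10.
banana + carrots with both tight: 1.308 servings and 2.59 servings → $1.36.
Cheapest feasible corner: $0.81.

$0.81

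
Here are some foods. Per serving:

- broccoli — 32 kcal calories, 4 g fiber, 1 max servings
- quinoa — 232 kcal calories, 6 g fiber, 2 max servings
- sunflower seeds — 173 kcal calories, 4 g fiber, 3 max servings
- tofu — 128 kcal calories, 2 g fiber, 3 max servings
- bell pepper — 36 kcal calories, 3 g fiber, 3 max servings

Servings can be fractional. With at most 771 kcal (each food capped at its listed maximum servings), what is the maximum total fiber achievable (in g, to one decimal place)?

Fiber per kcal: broccoli 0.125, bell pepper 0.08333, quinoa 0.02586, sunflower seeds 0.02312, tofu 0.01562.
Take 1 serving of broccoli: uses 32 kcal, +4.0 g fiber (running total 4.0 g).
Take 3 servings of bell pepper: uses 108 kcal, +9.0 g fiber (running total 13.0 g).
Take 2 servings of quinoa: uses 464 kcal, +12.0 g fiber (running total 25.0 g).
Take 0.9653 servings of sunflower seeds: uses 167 kcal, +3.9 g fiber (running total 28.9 g).
Greedy by best ratio exhausts the calories allowance optimally: 28.9 g.

28.9 g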